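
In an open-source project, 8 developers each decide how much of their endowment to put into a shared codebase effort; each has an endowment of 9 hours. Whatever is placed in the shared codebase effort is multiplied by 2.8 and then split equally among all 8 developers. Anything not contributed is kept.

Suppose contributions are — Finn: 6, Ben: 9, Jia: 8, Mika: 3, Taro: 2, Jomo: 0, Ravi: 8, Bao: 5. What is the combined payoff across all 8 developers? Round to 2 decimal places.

145.80 hours

Total contributed: 6 + 9 + 8 + 3 + 2 + 0 + 8 + 5 = 41; total kept: 8 × 9 − 41 = 31.
The shared codebase effort pays out 2.8 × 41 = 114.80 in aggregate.
Group total = 31 + 114.80 = 145.80.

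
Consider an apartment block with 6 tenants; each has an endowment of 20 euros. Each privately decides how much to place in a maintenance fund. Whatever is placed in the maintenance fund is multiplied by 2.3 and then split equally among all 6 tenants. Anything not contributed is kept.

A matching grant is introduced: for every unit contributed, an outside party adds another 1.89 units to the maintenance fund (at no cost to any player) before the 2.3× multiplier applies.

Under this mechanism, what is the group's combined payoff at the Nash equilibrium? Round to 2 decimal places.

797.64 euros

The effective private return per unit is now 2.3 × 2.89 / 6 = 1.1078 > 1, so every player's dominant strategy flips to full contribution.
At the Nash equilibrium everyone contributes 20. Group total payoff = 2.3 × 2.89 × 120 = 797.64.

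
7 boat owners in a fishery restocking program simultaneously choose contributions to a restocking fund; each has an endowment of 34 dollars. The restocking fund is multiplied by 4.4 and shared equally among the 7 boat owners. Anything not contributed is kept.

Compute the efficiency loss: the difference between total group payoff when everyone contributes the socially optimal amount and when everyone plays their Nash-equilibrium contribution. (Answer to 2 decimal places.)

809.20 dollars

Each contributed unit returns 4.4/7 = 0.6286 to its contributor — below 1 — so contributing 0 is dominant for every player. At the Nash equilibrium everyone keeps their 34, and the group total is 7 × 34 = 238.
Each contributed unit returns 4.400 to the group as a whole (0.6286 to each of 7 players), which exceeds 1, so the social optimum is full contribution: group total = 4.400 × 238 = 1047.20.
Efficiency loss = 1047.20 − 238 = 809.20.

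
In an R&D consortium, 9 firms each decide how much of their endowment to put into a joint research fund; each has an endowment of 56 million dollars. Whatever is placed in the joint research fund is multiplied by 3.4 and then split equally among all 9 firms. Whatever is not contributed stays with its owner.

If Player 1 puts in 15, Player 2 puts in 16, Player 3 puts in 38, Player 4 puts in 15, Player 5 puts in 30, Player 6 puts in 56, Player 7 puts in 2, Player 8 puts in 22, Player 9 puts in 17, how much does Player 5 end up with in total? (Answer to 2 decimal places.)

105.71 million dollars

Total contributed: 15 + 16 + 38 + 15 + 30 + 56 + 2 + 22 + 17 = 211.
Each receives 3.4 × 211 / 9 = 79.71 from the joint research fund.
Player 5 keeps 56 − 30 = 26, so Player 5's payoff is 26 + 79.71 = 105.71.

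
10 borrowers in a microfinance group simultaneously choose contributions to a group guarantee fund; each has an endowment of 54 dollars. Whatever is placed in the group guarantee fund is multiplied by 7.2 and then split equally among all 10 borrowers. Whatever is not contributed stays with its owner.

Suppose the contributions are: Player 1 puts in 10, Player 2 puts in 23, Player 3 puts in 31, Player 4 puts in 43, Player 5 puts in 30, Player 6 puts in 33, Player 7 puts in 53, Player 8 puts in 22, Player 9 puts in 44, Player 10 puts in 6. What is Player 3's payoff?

Total contributed: 10 + 23 + 31 + 43 + 30 + 33 + 53 + 22 + 44 + 6 = 295.
Each receives 7.2 × 295 / 10 = 212.40 from the group guarantee fund.
Player 3 keeps 54 − 31 = 23, so Player 3's payoff is 23 + 212.40 = 235.40.

235.40 dollars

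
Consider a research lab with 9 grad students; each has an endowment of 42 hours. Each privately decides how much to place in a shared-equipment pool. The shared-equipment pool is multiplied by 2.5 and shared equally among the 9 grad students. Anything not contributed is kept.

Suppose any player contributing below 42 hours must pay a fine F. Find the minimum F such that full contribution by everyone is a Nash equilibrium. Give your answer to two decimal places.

Given the others contribute fully, the best deviation is to contribute 0 (any partial contribution still incurs the fine and gives up units whose private return 0.2778 is below 1).
Deviating from 42 to 0 saves 42 hours but forfeits the deviator's share of the drop in the shared-equipment pool: 2.5/9 × 42 = 11.67.
So the deviation gain is 42 − 11.67 = 30.33, and the fine must be at least 30.33 hours to wipe it out.

30.33 hours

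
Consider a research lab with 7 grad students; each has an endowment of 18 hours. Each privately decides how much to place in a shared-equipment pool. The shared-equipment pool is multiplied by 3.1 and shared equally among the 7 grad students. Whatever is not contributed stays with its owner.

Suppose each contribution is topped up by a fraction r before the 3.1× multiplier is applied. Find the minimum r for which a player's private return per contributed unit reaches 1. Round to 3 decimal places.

1.258

With matching at rate r, one contributed unit becomes (1 + r) in the shared-equipment pool and returns 3.1 × (1 + r) / 7 to the contributor.
Setting this equal to 1: 1 + r = 7/3.1 = 2.2581.
So the minimum matching rate is r = 2.2581 − 1 = 1.258.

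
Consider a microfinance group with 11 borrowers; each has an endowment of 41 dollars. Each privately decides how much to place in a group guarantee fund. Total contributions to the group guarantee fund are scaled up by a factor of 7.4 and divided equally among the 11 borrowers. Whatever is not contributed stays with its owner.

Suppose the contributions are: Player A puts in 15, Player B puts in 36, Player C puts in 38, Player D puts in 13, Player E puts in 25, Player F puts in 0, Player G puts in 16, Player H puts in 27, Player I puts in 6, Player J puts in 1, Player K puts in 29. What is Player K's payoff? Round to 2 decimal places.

Total contributed: 15 + 36 + 38 + 13 + 25 + 0 + 16 + 27 + 6 + 1 + 29 = 206.
Each receives 7.4 × 206 / 11 = 138.58 from the group guarantee fund.
Player K keeps 41 − 29 = 12, so Player K's payoff is 12 + 138.58 = 150.58.

150.58 dollars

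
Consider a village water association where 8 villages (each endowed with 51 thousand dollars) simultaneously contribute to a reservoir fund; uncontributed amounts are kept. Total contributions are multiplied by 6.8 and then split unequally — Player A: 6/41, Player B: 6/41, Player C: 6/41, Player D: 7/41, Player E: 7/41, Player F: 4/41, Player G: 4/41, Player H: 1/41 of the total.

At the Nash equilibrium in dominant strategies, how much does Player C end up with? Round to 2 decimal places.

152.50 thousand dollars

A player with share s gets back 6.8·s per unit contributed, so full contribution is dominant for anyone with s > 1/6.8 = 0.1471 and zero contribution is dominant for anyone below.
Player D and Player E clear that bar, contributing 51 each; the remaining 6 contribute 0. Total contributed: 102.
Player C keeps 51 and receives 6.8 × 102 × 6/41 = 101.50 from the reservoir fund, for a payoff of 152.50.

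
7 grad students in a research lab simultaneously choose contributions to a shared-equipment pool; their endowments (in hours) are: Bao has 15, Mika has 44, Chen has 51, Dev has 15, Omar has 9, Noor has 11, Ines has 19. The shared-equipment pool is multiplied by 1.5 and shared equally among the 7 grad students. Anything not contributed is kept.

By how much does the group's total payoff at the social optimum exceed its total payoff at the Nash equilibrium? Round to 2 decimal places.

The private return per contributed unit is 1.5/7 = 0.2143 < 1 for every player regardless of endowment, so the Nash equilibrium is zero contribution and the group total is Σ E_j = 15 + 44 + 51 + 15 + 9 + 11 + 19 = 164.
Each contributed unit returns 1.500 to the group, so the social optimum is full contribution by everyone: group total = 1.500 × 164 = 246.00.
Efficiency loss = (1.500 − 1) × 164 = 82.00.

82.00 hours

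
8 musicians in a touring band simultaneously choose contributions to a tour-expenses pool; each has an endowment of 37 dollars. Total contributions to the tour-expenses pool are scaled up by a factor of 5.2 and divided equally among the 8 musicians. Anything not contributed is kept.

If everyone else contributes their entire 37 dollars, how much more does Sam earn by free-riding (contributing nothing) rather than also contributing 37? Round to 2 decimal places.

12.95 dollars

Switching from a contribution of 37 to 0 lets Sam keep an extra 37 dollars, but lowers the tour-expenses pool by 37, which costs Sam their own share of that drop: 5.2/8 × 37 = 24.05.
Net gain = 37 − 24.05 = 12.95. The private return per contributed unit (0.6500) is below 1, so free-riding is indeed the best response regardless of what the others do.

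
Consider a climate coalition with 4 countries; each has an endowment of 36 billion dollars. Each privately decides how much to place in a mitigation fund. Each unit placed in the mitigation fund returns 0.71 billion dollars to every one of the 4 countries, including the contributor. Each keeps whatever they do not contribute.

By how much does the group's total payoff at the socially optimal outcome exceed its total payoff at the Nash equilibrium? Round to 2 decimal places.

264.96 billion dollars

The private return per contributed unit is 0.71 < 1, so contributing 0 is dominant for every player. At the Nash equilibrium everyone keeps their 36, and the group total is 4 × 36 = 144.
Each contributed unit returns 2.840 to the group as a whole (0.71 to each of 4 players), which exceeds 1, so the social optimum is full contribution: group total = 2.840 × 144 = 408.96.
Efficiency loss = 408.96 − 144 = 264.96.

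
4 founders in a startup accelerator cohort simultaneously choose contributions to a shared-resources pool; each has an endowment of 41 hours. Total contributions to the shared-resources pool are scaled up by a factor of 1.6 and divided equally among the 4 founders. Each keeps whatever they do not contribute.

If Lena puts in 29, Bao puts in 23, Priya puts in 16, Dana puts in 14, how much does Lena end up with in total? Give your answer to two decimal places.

44.80 hours

Total contributed: 29 + 23 + 16 + 14 = 82.
Each receives 1.6 × 82 / 4 = 32.80 from the shared-resources pool.
Lena keeps 41 − 29 = 12, so Lena's payoff is 12 + 32.80 = 44.80.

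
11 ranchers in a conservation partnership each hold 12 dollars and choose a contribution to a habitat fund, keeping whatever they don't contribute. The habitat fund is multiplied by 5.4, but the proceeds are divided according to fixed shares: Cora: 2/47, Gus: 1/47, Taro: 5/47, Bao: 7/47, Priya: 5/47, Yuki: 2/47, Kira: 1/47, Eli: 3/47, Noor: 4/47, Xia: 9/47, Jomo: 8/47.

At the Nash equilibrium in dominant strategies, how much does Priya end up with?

18.89 dollars

Each unit j contributes comes back to j as 5.4 × (j's share), so j prefers to contribute only if that share exceeds 1/5.4 = 0.1852; otherwise keeping the unit dominates.
Only Xia (9/47) clears that bar, contributing 12; the remaining 10 contribute 0. Total contributed: 12.
Priya keeps 12 and receives 5.4 × 12 × 5/47 = 6.89 from the habitat fund, for a payoff of 18.89.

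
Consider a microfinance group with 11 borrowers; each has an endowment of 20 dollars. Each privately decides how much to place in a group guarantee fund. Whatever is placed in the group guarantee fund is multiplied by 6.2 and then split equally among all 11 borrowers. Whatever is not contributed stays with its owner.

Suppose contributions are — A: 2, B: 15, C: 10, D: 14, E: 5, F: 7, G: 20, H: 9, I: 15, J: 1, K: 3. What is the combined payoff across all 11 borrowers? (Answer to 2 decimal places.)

745.20 dollars

Total contributed: 2 + 15 + 10 + 14 + 5 + 7 + 20 + 9 + 15 + 1 + 3 = 101; total kept: 11 × 20 − 101 = 119.
The group guarantee fund pays out 6.2 × 101 = 626.20 in aggregate.
Group total = 119 + 626.20 = 745.20.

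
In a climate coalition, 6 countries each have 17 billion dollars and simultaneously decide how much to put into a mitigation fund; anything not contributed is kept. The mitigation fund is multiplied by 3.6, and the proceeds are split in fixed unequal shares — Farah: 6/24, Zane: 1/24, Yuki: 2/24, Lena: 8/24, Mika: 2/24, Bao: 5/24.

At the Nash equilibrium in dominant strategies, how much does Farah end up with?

32.30 billion dollars

A player with share s gets back 3.6·s per unit contributed, so full contribution is dominant for anyone with s > 1/3.6 = 0.2778 and zero contribution is dominant for anyone below.
Lena alone (share 8/24) is above the threshold, contributing 17; the remaining 5 contribute 0. Total contributed: 17.
Farah keeps 17 and receives 3.6 × 17 × 6/24 = 15.30 from the mitigation fund, for a payoff of 32.30.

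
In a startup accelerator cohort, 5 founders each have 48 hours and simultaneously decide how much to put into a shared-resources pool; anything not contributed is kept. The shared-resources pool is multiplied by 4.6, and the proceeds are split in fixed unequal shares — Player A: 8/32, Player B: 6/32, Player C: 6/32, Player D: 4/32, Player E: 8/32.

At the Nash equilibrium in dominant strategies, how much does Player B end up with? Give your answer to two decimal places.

Each unit j contributes comes back to j as 4.6 × (j's share), so j prefers to contribute only if that share exceeds 1/4.6 = 0.2174; otherwise keeping the unit dominates.
Player A and Player E clear that bar, contributing 48 each; the remaining 3 contribute 0. Total contributed: 96.
Player B keeps 48 and receives 4.6 × 96 × 6/32 = 82.80 from the shared-resources pool, for a payoff of 130.80.

130.80 hours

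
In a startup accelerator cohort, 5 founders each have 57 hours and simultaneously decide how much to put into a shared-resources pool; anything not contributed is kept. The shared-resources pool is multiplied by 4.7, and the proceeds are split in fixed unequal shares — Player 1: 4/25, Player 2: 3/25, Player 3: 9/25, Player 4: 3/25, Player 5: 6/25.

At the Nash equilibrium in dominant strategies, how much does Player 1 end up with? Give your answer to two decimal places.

For player j, contributing a unit is worthwhile iff 4.7 × (j's share) ≥ 1, i.e. iff j's share is at least 0.2128.
The shares above 0.2128 belong to Player 3 and Player 5, contributing 57 each; the remaining 3 contribute 0. Total contributed: 114.
Player 1 keeps 57 and receives 4.7 × 114 × 4/25 = 85.73 from the shared-resources pool, for a payoff of 142.73.

142.73 hours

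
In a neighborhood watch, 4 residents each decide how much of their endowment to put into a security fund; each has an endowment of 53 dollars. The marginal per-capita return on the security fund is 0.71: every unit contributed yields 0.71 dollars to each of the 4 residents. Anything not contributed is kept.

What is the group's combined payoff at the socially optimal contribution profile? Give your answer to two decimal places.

Each contributed unit returns 2.840 to the group as a whole (0.71 to each of 4 players), which exceeds 1, so the social optimum is full contribution: group total = 2.840 × 212 = 602.08.

602.08 dollars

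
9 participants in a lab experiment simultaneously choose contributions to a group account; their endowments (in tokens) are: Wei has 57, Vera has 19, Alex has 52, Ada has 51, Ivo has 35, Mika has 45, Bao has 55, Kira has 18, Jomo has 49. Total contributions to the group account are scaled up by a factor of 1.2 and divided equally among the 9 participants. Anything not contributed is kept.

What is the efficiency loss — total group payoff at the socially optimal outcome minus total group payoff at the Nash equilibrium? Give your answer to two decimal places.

76.20 tokens

The private return per contributed unit is 1.2/9 = 0.1333 < 1 for every player regardless of endowment, so the Nash equilibrium is zero contribution and the group total is Σ E_j = 57 + 19 + 52 + 51 + 35 + 45 + 55 + 18 + 49 = 381.
Each contributed unit returns 1.200 to the group, so the social optimum is full contribution by everyone: group total = 1.200 × 381 = 457.20.
Efficiency loss = (1.200 − 1) × 381 = 76.20.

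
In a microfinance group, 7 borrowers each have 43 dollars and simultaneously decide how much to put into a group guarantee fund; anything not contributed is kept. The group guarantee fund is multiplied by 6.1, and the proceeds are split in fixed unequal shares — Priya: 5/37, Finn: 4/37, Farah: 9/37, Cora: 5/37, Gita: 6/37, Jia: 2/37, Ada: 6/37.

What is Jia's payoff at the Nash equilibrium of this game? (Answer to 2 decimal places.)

57.18 dollars

Each unit j contributes comes back to j as 6.1 × (j's share), so j prefers to contribute only if that share exceeds 1/6.1 = 0.1639; otherwise keeping the unit dominates.
Farah alone (share 9/37) is above the threshold, contributing 43; the remaining 6 contribute 0. Total contributed: 43.
Jia keeps 43 and receives 6.1 × 43 × 2/37 = 14.18 from the group guarantee fund, for a payoff of 57.18.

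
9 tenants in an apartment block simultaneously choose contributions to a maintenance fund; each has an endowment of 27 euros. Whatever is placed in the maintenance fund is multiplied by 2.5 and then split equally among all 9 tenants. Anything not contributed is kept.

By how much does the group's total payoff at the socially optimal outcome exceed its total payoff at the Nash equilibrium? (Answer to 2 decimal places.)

Each contributed unit returns 2.5/9 = 0.2778 to its contributor — below 1 — so contributing 0 is dominant for every player. At the Nash equilibrium everyone keeps their 27, and the group total is 9 × 27 = 243.
Each contributed unit returns 2.500 to the group as a whole (0.2778 to each of 9 players), which exceeds 1, so the social optimum is full contribution: group total = 2.500 × 243 = 607.50.
Efficiency loss = 607.50 − 243 = 364.50.

364.50 euros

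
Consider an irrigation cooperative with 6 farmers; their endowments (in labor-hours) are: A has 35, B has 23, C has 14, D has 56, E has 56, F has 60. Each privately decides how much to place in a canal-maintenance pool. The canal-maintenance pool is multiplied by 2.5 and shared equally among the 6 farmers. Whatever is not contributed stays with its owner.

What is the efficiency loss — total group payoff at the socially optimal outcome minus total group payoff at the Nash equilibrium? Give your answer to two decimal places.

366.00 labor-hours

The private return per contributed unit is 2.5/6 = 0.4167 < 1 for every player regardless of endowment, so the Nash equilibrium is zero contribution and the group total is Σ E_j = 35 + 23 + 14 + 56 + 56 + 60 = 244.
Each contributed unit returns 2.500 to the group, so the social optimum is full contribution by everyone: group total = 2.500 × 244 = 610.00.
Efficiency loss = (2.500 − 1) × 244 = 366.00.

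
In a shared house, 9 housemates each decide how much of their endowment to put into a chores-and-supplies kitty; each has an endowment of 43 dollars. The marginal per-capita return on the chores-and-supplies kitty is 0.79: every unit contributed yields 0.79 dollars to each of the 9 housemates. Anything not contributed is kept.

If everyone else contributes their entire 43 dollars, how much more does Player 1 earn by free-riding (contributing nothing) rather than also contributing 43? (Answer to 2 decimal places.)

Switching from a contribution of 43 to 0 lets Player 1 keep an extra 43 dollars, but lowers the chores-and-supplies kitty by 43, which costs Player 1 their own share of that drop: 0.79 × 43 = 33.97.
Net gain = 43 − 33.97 = 9.03. The private return per contributed unit (0.79) is below 1, so free-riding is indeed the best response regardless of what the others do.

9.03 dollars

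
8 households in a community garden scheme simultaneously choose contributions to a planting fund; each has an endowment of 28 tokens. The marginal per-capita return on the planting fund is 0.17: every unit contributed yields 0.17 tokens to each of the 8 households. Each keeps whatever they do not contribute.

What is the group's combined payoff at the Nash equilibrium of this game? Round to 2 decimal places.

224.00 tokens

The private return per contributed unit is 0.17 < 1, so contributing 0 is dominant for every player. At the Nash equilibrium everyone keeps their 28, and the group total is 8 × 28 = 224.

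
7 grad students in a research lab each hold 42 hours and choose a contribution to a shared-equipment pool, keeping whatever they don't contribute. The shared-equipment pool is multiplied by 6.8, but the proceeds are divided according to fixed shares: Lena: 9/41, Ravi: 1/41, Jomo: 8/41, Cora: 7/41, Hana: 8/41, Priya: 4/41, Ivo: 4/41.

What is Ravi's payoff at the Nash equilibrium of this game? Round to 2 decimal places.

For player j, contributing a unit is worthwhile iff 6.8 × (j's share) ≥ 1, i.e. iff j's share is at least 0.1471.
The shares above 0.1471 belong to Lena, Jomo, Cora and Hana, contributing 42 each; the remaining 3 contribute 0. Total contributed: 168.
Ravi keeps 42 and receives 6.8 × 168 × 1/41 = 27.86 from the shared-equipment pool, for a payoff of 69.86.

69.86 hours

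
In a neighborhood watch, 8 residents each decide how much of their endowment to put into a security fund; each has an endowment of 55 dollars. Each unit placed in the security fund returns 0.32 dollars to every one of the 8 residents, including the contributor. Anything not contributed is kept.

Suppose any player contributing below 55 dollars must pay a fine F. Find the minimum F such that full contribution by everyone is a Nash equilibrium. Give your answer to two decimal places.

Given the others contribute fully, the best deviation is to contribute 0 (any partial contribution still incurs the fine and gives up units whose private return 0.32 is below 1).
Deviating from 55 to 0 saves 55 dollars but forfeits the deviator's share of the drop in the security fund: 0.32 × 55 = 17.60.
So the deviation gain is 55 − 17.60 = 37.40, and the fine must be at least 37.40 dollars to wipe it out.

37.40 dollars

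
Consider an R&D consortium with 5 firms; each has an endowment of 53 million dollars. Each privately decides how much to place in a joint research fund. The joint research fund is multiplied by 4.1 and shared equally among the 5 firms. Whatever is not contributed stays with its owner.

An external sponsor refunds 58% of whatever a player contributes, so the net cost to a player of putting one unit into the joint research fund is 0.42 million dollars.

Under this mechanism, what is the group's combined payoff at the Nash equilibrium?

1240.20 million dollars

The effective private return per unit is now (4.1/5) / 0.42 = 1.9524 > 1, so every player's dominant strategy flips to full contribution.
At the Nash equilibrium everyone contributes 53. Group total payoff = 5 × (53 × 0.58 + 4.1 × 53) = 1240.20.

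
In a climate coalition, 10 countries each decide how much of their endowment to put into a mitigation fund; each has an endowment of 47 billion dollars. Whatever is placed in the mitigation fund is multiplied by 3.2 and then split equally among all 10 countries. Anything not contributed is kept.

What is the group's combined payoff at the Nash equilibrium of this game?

Each contributed unit returns 3.2/10 = 0.3200 to its contributor — below 1 — so contributing 0 is dominant for every player. At the Nash equilibrium everyone keeps their 47, and the group total is 10 × 47 = 470.

470.00 billion dollars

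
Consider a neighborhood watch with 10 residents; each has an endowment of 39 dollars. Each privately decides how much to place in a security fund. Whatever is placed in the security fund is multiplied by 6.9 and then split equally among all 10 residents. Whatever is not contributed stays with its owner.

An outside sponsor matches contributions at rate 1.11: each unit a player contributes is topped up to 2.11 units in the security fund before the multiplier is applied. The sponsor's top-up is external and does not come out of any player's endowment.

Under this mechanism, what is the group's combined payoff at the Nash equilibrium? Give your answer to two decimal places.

The effective private return per unit is now 6.9 × 2.11 / 10 = 1.4559 > 1, so every player's dominant strategy flips to full contribution.
At the Nash equilibrium everyone contributes 39. Group total payoff = 6.9 × 2.11 × 390 = 5678.01.

5678.01 dollars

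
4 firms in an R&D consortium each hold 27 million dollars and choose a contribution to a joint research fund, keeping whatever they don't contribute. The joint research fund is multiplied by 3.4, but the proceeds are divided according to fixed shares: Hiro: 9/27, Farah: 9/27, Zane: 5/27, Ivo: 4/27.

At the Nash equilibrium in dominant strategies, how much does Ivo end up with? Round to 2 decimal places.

For player j, contributing a unit is worthwhile iff 3.4 × (j's share) ≥ 1, i.e. iff j's share is at least 0.2941.
Hiro and Farah are above the threshold, contributing 27 each; the remaining 2 contribute 0. Total contributed: 54.
Ivo keeps 27 and receives 3.4 × 54 × 4/27 = 27.20 from the joint research fund, for a payoff of 54.20.

54.20 million dollars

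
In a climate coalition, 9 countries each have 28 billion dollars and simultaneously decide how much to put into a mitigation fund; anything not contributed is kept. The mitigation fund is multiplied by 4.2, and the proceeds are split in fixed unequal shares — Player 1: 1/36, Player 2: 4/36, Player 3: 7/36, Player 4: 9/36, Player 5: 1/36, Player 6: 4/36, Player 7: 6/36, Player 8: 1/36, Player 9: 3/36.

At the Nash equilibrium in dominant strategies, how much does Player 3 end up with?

Each unit j contributes comes back to j as 4.2 × (j's share), so j prefers to contribute only if that share exceeds 1/4.2 = 0.2381; otherwise keeping the unit dominates.
The only share above 0.2381 is Player 4's 9/36, contributing 28; the remaining 8 contribute 0. Total contributed: 28.
Player 3 keeps 28 and receives 4.2 × 28 × 7/36 = 22.87 from the mitigation fund, for a payoff of 50.87.

50.87 billion dollars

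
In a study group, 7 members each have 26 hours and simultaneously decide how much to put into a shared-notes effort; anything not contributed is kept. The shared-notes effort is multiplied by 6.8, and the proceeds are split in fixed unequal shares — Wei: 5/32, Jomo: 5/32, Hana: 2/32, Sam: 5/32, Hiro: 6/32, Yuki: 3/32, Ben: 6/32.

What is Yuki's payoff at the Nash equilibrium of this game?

For player j, contributing a unit is worthwhile iff 6.8 × (j's share) ≥ 1, i.e. iff j's share is at least 0.1471.
The shares above 0.1471 belong to Wei, Jomo, Sam, Hiro and Ben, contributing 26 each; the remaining 2 contribute 0. Total contributed: 130.
Yuki keeps 26 and receives 6.8 × 130 × 3/32 = 82.88 from the shared-notes effort, for a payoff of 108.88.

108.88 hours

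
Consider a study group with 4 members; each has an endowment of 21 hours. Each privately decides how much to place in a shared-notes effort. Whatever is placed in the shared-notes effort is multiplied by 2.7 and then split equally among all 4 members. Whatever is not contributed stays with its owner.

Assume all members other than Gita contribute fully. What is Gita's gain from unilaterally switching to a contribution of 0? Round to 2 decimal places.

6.83 hours

Switching from a contribution of 21 to 0 lets Gita keep an extra 21 hours, but lowers the shared-notes effort by 21, which costs Gita their own share of that drop: 2.7/4 × 21 = 14.17.
Net gain = 21 − 14.17 = 6.83. The private return per contributed unit (0.6750) is below 1, so free-riding is indeed the best response regardless of what the others do.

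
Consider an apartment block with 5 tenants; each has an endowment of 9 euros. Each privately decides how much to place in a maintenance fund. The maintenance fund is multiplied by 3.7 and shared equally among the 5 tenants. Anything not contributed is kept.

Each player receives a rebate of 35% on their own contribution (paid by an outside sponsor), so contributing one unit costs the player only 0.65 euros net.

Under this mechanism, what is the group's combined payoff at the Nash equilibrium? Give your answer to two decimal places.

182.25 euros

Under the mechanism each unit contributed yields (3.7/5) / 0.65 = 1.1385 back to its contributor per unit of net cost, which exceeds 1, making full contribution the dominant choice for everyone.
At the Nash equilibrium everyone contributes 9. Group total payoff = 5 × (9 × 0.35 + 3.7 × 9) = 182.25.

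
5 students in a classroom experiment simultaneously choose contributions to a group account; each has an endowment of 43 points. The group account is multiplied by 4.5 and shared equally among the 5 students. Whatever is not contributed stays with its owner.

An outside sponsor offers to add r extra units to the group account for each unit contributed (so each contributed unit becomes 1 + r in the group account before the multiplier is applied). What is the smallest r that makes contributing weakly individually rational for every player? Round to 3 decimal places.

0.111

With matching at rate r, one contributed unit becomes (1 + r) in the group account and returns 4.5 × (1 + r) / 5 to the contributor.
Setting this equal to 1: 1 + r = 5/4.5 = 1.1111.
So the minimum matching rate is r = 1.1111 − 1 = 0.111.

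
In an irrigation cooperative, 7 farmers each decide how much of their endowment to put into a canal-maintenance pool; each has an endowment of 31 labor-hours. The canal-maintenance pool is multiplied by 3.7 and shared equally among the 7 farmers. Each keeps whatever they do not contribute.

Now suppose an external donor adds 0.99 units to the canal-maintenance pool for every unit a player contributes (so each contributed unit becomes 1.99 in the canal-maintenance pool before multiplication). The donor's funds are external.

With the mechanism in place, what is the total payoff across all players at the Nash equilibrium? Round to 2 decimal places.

1597.77 labor-hours

The effective private return per unit is now 3.7 × 1.99 / 7 = 1.0519 > 1, so every player's dominant strategy flips to full contribution.
So the Nash equilibrium is full contribution by all 7; the group earns 3.7 × 1.99 × 217 = 1597.77.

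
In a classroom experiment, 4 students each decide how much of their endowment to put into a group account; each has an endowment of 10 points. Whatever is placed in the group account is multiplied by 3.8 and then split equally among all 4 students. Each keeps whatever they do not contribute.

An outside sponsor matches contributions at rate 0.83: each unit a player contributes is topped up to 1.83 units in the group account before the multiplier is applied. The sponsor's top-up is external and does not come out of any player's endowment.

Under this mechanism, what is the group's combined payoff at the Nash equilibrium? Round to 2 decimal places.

278.16 points

With the mechanism, a contributed unit returns 3.8 × 1.83 / 4 = 1.7385 per unit of net cost to the contributor — now above 1 — so contributing fully is weakly dominant for every player.
At the Nash equilibrium everyone contributes 10. Group total payoff = 3.8 × 1.83 × 40 = 278.16.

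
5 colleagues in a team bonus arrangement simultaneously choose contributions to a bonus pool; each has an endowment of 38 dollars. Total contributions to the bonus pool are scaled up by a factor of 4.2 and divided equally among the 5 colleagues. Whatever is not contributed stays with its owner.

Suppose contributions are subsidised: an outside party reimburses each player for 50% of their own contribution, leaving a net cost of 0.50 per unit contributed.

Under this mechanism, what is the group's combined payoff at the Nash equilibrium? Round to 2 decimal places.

With the mechanism, a contributed unit returns (4.2/5) / 0.50 = 1.6800 per unit of net cost to the contributor — now above 1 — so contributing fully is weakly dominant for every player.
So the Nash equilibrium is full contribution by all 5; the group earns 5 × (38 × 0.50 + 4.2 × 38) = 893.00.

893.00 dollars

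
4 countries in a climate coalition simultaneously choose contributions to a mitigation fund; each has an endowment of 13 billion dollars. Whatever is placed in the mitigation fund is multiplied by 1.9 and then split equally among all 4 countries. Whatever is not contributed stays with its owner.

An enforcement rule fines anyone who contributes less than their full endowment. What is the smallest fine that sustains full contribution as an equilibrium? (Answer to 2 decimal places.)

Given the others contribute fully, the best deviation is to contribute 0 (any partial contribution still incurs the fine and gives up units whose private return 0.4750 is below 1).
Deviating from 13 to 0 saves 13 billion dollars but forfeits the deviator's share of the drop in the mitigation fund: 1.9/4 × 13 = 6.17.
So the deviation gain is 13 − 6.17 = 6.83, and the fine must be at least 6.83 billion dollars to wipe it out.

6.83 billion dollars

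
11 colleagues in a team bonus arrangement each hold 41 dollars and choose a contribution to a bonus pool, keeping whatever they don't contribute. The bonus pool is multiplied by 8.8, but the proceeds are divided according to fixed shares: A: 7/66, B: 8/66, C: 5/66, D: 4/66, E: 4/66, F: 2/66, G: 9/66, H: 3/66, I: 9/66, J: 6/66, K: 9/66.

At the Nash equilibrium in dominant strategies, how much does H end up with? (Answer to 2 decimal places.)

106.60 dollars

A player with share s gets back 8.8·s per unit contributed, so full contribution is dominant for anyone with s > 1/8.8 = 0.1136 and zero contribution is dominant for anyone below.
B, G, I and K clear that bar, contributing 41 each; the remaining 7 contribute 0. Total contributed: 164.
H keeps 41 and receives 8.8 × 164 × 3/66 = 65.60 from the bonus pool, for a payoff of 106.60.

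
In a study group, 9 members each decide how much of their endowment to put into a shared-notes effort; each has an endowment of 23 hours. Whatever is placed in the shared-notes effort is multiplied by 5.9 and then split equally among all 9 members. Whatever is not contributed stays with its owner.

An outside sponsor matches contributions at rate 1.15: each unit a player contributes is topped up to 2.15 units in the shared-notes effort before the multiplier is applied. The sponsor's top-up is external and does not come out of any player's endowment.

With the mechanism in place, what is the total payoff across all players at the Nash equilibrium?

2625.80 hours

With the mechanism, a contributed unit returns 5.9 × 2.15 / 9 = 1.4094 per unit of net cost to the contributor — now above 1 — so contributing fully is weakly dominant for every player.
So the Nash equilibrium is full contribution by all 9; the group earns 5.9 × 2.15 × 207 = 2625.80.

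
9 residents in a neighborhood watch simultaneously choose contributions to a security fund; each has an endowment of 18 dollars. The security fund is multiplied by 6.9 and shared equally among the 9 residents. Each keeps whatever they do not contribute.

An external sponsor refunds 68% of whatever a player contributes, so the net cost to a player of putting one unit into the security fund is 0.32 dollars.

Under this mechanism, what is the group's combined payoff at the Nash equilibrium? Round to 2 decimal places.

Under the mechanism each unit contributed yields (6.9/9) / 0.32 = 2.3958 back to its contributor per unit of net cost, which exceeds 1, making full contribution the dominant choice for everyone.
So the Nash equilibrium is full contribution by all 9; the group earns 9 × (18 × 0.68 + 6.9 × 18) = 1227.96.

1227.96 dollars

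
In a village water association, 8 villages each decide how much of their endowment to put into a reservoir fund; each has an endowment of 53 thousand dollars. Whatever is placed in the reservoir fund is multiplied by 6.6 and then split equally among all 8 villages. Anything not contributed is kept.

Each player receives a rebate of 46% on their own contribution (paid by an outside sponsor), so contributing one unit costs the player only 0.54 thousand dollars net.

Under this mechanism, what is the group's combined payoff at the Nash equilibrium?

2993.44 thousand dollars

Under the mechanism each unit contributed yields (6.6/8) / 0.54 = 1.5278 back to its contributor per unit of net cost, which exceeds 1, making full contribution the dominant choice for everyone.
At the Nash equilibrium everyone contributes 53. Group total payoff = 8 × (53 × 0.46 + 6.6 × 53) = 2993.44.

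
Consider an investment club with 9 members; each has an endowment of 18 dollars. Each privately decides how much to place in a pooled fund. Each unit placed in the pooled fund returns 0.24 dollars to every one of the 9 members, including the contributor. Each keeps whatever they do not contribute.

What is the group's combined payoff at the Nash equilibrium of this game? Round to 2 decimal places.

The private return per contributed unit is 0.24 < 1, so contributing 0 is dominant for every player. At the Nash equilibrium everyone keeps their 18, and the group total is 9 × 18 = 162.

162.00 dollars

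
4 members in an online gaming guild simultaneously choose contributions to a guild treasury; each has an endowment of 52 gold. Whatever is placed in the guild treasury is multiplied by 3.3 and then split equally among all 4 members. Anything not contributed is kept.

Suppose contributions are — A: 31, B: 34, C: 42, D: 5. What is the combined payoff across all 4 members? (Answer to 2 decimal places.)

Total contributed: 31 + 34 + 42 + 5 = 112; total kept: 4 × 52 − 112 = 96.
The guild treasury pays out 3.3 × 112 = 369.60 in aggregate.
Group total = 96 + 369.60 = 465.60.

465.60 gold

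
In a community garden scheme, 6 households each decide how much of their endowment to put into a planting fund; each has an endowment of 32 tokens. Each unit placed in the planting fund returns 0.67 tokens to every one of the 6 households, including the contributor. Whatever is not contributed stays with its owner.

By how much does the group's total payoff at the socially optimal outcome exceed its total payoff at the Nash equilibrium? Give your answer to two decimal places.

579.84 tokens

The private return per contributed unit is 0.67 < 1, so contributing 0 is dominant for every player. At the Nash equilibrium everyone keeps their 32, and the group total is 6 × 32 = 192.
Each contributed unit returns 4.020 to the group as a whole (0.67 to each of 6 players), which exceeds 1, so the social optimum is full contribution: group total = 4.020 × 192 = 771.84.
Efficiency loss = 771.84 − 192 = 579.84.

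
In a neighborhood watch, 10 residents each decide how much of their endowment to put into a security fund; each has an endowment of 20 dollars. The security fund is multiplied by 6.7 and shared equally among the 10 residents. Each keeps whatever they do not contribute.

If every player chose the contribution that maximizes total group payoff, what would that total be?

1340.00 dollars

Each contributed unit returns 6.700 to the group as a whole (0.6700 to each of 10 players), which exceeds 1, so the social optimum is full contribution: group total = 6.700 × 200 = 1340.00.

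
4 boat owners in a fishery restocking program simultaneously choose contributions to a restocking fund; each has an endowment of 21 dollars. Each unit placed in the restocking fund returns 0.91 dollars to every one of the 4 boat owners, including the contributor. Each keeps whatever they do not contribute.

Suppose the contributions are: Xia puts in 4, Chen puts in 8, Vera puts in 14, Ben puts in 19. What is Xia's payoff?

Total contributed: 4 + 8 + 14 + 19 = 45.
Each receives 0.91 × 45 = 40.95 from the restocking fund.
Xia keeps 21 − 4 = 17, so Xia's payoff is 17 + 40.95 = 57.95.

57.95 dollars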